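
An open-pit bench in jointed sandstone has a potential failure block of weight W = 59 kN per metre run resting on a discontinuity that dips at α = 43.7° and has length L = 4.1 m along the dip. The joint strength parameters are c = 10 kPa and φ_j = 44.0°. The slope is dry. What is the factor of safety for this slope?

Resolving the block weight along and normal to the plane and applying the Mohr–Coulomb strength on the joint:
N' = W cosα = 59·cos43.7° = 42.7 kN/m
Driving force T = W sinα = 59·sin43.7° = 40.8 kN/m
Resisting force R = c·L + N'·tanφ_j = 10·4.1 + 42.7·tan44.0° = 41.0 + 41.2 = 82.2 kN/m
FS = R / T = 82.2 / 40.8 = 2.016

FS = 2.02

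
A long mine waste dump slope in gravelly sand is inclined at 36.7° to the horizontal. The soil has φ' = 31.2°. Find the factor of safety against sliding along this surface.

FS = 0.81

For a dry cohesionless infinite slope the factor of safety is FS = tanφ' / tanβ.
FS = tan31.2° / tan36.7° = 0.6056 / 0.7454 = 0.813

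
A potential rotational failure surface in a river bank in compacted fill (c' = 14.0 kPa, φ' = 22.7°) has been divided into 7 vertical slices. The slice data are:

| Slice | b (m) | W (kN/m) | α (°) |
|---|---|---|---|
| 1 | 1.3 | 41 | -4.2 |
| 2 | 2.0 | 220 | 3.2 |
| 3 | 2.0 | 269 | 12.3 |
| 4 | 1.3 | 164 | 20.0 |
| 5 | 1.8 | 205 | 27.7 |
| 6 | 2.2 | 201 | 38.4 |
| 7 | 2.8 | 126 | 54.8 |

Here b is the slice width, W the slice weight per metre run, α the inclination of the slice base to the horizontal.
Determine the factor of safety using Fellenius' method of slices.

Ordinary method of slices: FS = Σ[c'·Δl_i + (W_i cosα_i)·tanφ'] / Σ W_i sinα_i, with Δl_i = b_i / cosα_i.
Slice 1: Δl = 1.3/cos(-4.2°) = 1.304 m; N'_1 = 41·cos(-4.2°) = 40.9; c'Δl = 18.25; W sinα = -3.0
Slice 2: Δl = 2.0/cos3.2° = 2.003 m; N'_2 = 220·cos3.2° = 219.7; c'Δl = 28.04; W sinα = 12.3
Slice 3: Δl = 2.0/cos12.3° = 2.047 m; N'_3 = 269·cos12.3° = 262.8; c'Δl = 28.66; W sinα = 57.3
Slice 4: Δl = 1.3/cos20.0° = 1.383 m; N'_4 = 164·cos20.0° = 154.1; c'Δl = 19.37; W sinα = 56.1
Slice 5: Δl = 1.8/cos27.7° = 2.033 m; N'_5 = 205·cos27.7° = 181.5; c'Δl = 28.46; W sinα = 95.3
Slice 6: Δl = 2.2/cos38.4° = 2.807 m; N'_6 = 201·cos38.4° = 157.5; c'Δl = 39.30; W sinα = 124.9
Slice 7: Δl = 2.8/cos54.8° = 4.857 m; N'_7 = 126·cos54.8° = 72.6; c'Δl = 68.00; W sinα = 103.0
Σc'Δl = 230.1 kN/m; ΣN' = 1089.1 kN/m; ΣW sinα = 445.8 kN/m
Resisting = 230.1 + 1089.1·tan22.7° = 230.1 + 455.6 = 685.7 kN/m
FS = 685.7 / 445.8 = 1.538

FS = 1.54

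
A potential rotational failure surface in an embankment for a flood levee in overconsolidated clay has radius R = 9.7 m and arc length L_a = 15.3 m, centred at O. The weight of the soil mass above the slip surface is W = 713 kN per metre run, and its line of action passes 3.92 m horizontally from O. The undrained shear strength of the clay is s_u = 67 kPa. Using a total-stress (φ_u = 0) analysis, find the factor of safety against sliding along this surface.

Taking moments about the centre O, the resisting moment is provided by the undrained shear strength acting along the arc:
M_R = s_u·L_a·R = 67·15.30·9.7 = 9943.5 kN·m/m
M_D = W·d = 713·3.92 = 2795.0 kN·m/m
FS = M_R / M_D = 9943.5 / 2795.0 = 3.558

FS = 3.56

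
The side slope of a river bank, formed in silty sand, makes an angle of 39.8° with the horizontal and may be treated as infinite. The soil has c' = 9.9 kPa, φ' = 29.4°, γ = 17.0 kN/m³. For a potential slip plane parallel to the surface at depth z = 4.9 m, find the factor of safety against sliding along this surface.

For an infinite slope with a slip plane parallel to the surface (no pore pressure): FS = [c' + γz cos²β tanφ'] / [γz sinβ cosβ].
γz = 17.0·4.9 = 83.30 kN/m²
Numerator = 9.9 + 83.30·cos²39.8°·tan29.4° = 9.9 + 83.30·0.5903·0.5635 = 37.605 kPa
Denominator = 83.30·sin39.8°·cos39.8° = 83.30·0.6401·0.7683 = 40.966 kPa
FS = 37.605 / 40.966 = 0.918

FS = 0.92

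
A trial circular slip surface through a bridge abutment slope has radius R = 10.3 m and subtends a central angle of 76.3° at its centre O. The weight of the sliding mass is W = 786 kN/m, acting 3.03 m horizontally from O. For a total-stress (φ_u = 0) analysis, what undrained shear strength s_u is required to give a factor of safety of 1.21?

s_u = 20.4 kPa

FS = s_u·L_a·R / (W·d), so s_u = FS·W·d / (L_a·R).
Arc length L_a = R·θ = 10.3·(76.3°·π/180) = 10.3·1.3317 = 13.72 m
s_u = 1.21·786·3.03 / (13.72·10.3) = 2881.7 / 141.28 = 20.40 kPa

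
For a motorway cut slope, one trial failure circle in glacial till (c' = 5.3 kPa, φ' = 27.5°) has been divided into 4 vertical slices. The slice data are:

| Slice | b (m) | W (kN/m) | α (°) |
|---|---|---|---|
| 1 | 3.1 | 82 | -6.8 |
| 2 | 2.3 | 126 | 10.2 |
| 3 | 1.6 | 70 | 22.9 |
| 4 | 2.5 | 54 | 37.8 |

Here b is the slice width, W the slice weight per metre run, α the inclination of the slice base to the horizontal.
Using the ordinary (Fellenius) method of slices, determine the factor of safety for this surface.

FS = 2.98

Ordinary method of slices: FS = Σ[c'·Δl_i + (W_i cosα_i)·tanφ'] / Σ W_i sinα_i, with Δl_i = b_i / cosα_i.
Slice 1: Δl = 3.1/cos(-6.8°) = 3.122 m; N'_1 = 82·cos(-6.8°) = 81.4; c'Δl = 16.55; W sinα = -9.7
Slice 2: Δl = 2.3/cos10.2° = 2.337 m; N'_2 = 126·cos10.2° = 124.0; c'Δl = 12.39; W sinα = 22.3
Slice 3: Δl = 1.6/cos22.9° = 1.737 m; N'_3 = 70·cos22.9° = 64.5; c'Δl = 9.21; W sinα = 27.2
Slice 4: Δl = 2.5/cos37.8° = 3.164 m; N'_4 = 54·cos37.8° = 42.7; c'Δl = 16.77; W sinα = 33.1
Σc'Δl = 54.9 kN/m; ΣN' = 312.6 kN/m; ΣW sinα = 72.9 kN/m
Resisting = 54.9 + 312.6·tan27.5° = 54.9 + 162.7 = 217.6 kN/m
FS = 217.6 / 72.9 = 2.984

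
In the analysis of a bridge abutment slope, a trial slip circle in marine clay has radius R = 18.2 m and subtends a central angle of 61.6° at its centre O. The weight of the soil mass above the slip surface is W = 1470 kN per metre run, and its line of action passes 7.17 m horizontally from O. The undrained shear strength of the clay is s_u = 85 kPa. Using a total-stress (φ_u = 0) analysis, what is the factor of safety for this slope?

FS = 2.87

Taking moments about the centre O, the resisting moment is provided by the undrained shear strength acting along the arc:
Arc length L_a = R·θ = 18.2·(61.6°·π/180) = 18.2·1.0751 = 19.57 m
M_R = s_u·L_a·R = 85·19.57·18.2 = 30270.5 kN·m/m
M_D = W·d = 1470·7.17 = 10539.9 kN·m/m
FS = M_R / M_D = 30270.5 / 10539.9 = 2.872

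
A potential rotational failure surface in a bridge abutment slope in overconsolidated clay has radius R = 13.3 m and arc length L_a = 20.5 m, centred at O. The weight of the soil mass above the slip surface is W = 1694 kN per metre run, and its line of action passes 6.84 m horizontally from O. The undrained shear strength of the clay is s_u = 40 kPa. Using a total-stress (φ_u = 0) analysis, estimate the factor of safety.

FS = 0.94

Taking moments about the centre O, the resisting moment is provided by the undrained shear strength acting along the arc:
M_R = s_u·L_a·R = 40·20.50·13.3 = 10906.0 kN·m/m
M_D = W·d = 1694·6.84 = 11587.0 kN·m/m
FS = M_R / M_D = 10906.0 / 11587.0 = 0.941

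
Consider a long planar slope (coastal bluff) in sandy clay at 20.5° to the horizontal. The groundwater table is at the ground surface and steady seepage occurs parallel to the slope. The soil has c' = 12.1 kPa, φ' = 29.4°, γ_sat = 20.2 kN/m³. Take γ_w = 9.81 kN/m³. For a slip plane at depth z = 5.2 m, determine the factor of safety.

With seepage parallel to the slope and the water table at the surface, the effective normal stress on the slip plane uses the buoyant unit weight γ' = γ_sat − γ_w while the driving shear stress uses γ_sat:
FS = [c' + γ' z cos²β tanφ'] / [γ_sat z sinβ cosβ]
γ' = 20.2 − 9.81 = 10.39 kN/m³
Numerator = 12.1 + 10.39·5.2·cos²20.5°·tan29.4° = 12.1 + 10.39·5.2·0.8774·0.5635 = 38.809 kPa
Denominator = 20.2·5.2·sin20.5°·cos20.5° = 20.2·5.2·0.3502·0.9367 = 34.456 kPa
FS = 38.809 / 34.456 = 1.126

FS = 1.13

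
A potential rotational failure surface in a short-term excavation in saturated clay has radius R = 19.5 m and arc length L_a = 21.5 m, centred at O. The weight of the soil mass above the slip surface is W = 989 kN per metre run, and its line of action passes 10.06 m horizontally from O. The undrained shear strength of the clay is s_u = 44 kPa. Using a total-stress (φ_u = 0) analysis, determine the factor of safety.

Taking moments about the centre O, the resisting moment is provided by the undrained shear strength acting along the arc:
M_R = s_u·L_a·R = 44·21.50·19.5 = 18447.0 kN·m/m
M_D = W·d = 989·10.06 = 9949.3 kN·m/m
FS = M_R / M_D = 18447.0 / 9949.3 = 1.854

FS = 1.85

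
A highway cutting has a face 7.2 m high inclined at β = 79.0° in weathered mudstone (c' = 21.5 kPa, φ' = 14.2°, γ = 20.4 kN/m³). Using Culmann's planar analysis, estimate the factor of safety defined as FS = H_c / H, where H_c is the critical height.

FS = 0.97

H_c = (4c'/γ) · sinβ cosφ' / [1 − cos(β − φ')]
    = (4·21.5/20.4) · sin79.0°·cos14.2° / [1 − cos64.8°]
    = 4.216 · 0.9516 / 0.5742 = 6.99 m
FS = H_c / H = 6.99 / 7.2 = 0.970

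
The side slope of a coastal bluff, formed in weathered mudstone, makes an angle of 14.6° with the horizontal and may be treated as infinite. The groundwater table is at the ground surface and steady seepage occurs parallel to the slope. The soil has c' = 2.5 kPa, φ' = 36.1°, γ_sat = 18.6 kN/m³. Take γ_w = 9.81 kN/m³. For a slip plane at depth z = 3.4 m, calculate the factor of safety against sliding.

FS = 1.49

With seepage parallel to the slope and the water table at the surface, the effective normal stress on the slip plane uses the buoyant unit weight γ' = γ_sat − γ_w while the driving shear stress uses γ_sat:
FS = [c' + γ' z cos²β tanφ'] / [γ_sat z sinβ cosβ]
γ' = 18.6 − 9.81 = 8.79 kN/m³
Numerator = 2.5 + 8.79·3.4·cos²14.6°·tan36.1° = 2.5 + 8.79·3.4·0.9365·0.7292 = 22.909 kPa
Denominator = 18.6·3.4·sin14.6°·cos14.6° = 18.6·3.4·0.2521·0.9677 = 15.426 kPa
FS = 22.909 / 15.426 = 1.485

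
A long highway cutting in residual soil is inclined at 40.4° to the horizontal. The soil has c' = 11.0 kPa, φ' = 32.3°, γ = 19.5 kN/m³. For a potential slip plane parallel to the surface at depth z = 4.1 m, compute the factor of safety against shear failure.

FS = 1.02

For an infinite slope with a slip plane parallel to the surface (no pore pressure): FS = [c' + γz cos²β tanφ'] / [γz sinβ cosβ].
γz = 19.5·4.1 = 79.95 kN/m²
Numerator = 11.0 + 79.95·cos²40.4°·tan32.3° = 11.0 + 79.95·0.5799·0.6322 = 40.312 kPa
Denominator = 79.95·sin40.4°·cos40.4° = 79.95·0.6481·0.7615 = 39.461 kPa
FS = 40.312 / 39.461 = 1.022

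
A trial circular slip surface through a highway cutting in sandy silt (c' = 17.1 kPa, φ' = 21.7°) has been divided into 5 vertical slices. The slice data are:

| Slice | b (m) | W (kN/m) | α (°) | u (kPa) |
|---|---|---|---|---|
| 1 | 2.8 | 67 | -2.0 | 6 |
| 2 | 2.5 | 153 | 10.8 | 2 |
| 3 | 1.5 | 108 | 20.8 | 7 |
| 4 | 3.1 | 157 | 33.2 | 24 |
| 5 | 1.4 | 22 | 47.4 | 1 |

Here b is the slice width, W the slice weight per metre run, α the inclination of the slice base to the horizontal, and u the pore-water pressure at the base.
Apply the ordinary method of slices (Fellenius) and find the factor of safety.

FS = 2.12

Ordinary method of slices: FS = Σ[c'·Δl_i + (W_i cosα_i − u_i·Δl_i)·tanφ'] / Σ W_i sinα_i, with Δl_i = b_i / cosα_i.
Slice 1: Δl = 2.8/cos(-2.0°) = 2.802 m; N'_1 = 67·cos(-2.0°) − 6·2.802 = 50.1; c'Δl = 47.91; W sinα = -2.3
Slice 2: Δl = 2.5/cos10.8° = 2.545 m; N'_2 = 153·cos10.8° − 2·2.545 = 145.2; c'Δl = 43.52; W sinα = 28.7
Slice 3: Δl = 1.5/cos20.8° = 1.605 m; N'_3 = 108·cos20.8° − 7·1.605 = 89.7; c'Δl = 27.44; W sinα = 38.4
Slice 4: Δl = 3.1/cos33.2° = 3.705 m; N'_4 = 157·cos33.2° − 24·3.705 = 42.5; c'Δl = 63.35; W sinα = 86.0
Slice 5: Δl = 1.4/cos47.4° = 2.068 m; N'_5 = 22·cos47.4° − 1·2.068 = 12.8; c'Δl = 35.37; W sinα = 16.2
Σc'Δl = 217.6 kN/m; ΣN' = 340.4 kN/m; ΣW sinα = 166.8 kN/m
Resisting = 217.6 + 340.4·tan21.7° = 217.6 + 135.4 = 353.0 kN/m
FS = 353.0 / 166.8 = 2.116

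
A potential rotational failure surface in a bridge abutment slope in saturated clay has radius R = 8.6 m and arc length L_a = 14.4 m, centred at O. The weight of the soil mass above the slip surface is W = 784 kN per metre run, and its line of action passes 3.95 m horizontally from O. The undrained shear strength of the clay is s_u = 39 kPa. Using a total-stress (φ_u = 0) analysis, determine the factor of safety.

FS = 1.56

Taking moments about the centre O, the resisting moment is provided by the undrained shear strength acting along the arc:
M_R = s_u·L_a·R = 39·14.40·8.6 = 4829.8 kN·m/m
M_D = W·d = 784·3.95 = 3096.8 kN·m/m
FS = M_R / M_D = 4829.8 / 3096.8 = 1.560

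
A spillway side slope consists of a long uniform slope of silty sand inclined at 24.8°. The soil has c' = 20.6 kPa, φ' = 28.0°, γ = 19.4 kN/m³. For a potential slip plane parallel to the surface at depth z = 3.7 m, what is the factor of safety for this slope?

FS = 1.90

For an infinite slope with a slip plane parallel to the surface (no pore pressure): FS = [c' + γz cos²β tanφ'] / [γz sinβ cosβ].
γz = 19.4·3.7 = 71.78 kN/m²
Numerator = 20.6 + 71.78·cos²24.8°·tan28.0° = 20.6 + 71.78·0.8241·0.5317 = 52.051 kPa
Denominator = 71.78·sin24.8°·cos24.8° = 71.78·0.4195·0.9078 = 27.332 kPa
FS = 52.051 / 27.332 = 1.904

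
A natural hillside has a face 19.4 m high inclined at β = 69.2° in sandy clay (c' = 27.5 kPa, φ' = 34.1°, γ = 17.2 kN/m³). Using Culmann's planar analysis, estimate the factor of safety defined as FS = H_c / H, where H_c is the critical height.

H_c = (4c'/γ) · sinβ cosφ' / [1 − cos(β − φ')]
    = (4·27.5/17.2) · sin69.2°·cos34.1° / [1 − cos35.1°]
    = 6.395 · 0.7741 / 0.1819 = 27.22 m
FS = H_c / H = 27.22 / 19.4 = 1.403

FS = 1.40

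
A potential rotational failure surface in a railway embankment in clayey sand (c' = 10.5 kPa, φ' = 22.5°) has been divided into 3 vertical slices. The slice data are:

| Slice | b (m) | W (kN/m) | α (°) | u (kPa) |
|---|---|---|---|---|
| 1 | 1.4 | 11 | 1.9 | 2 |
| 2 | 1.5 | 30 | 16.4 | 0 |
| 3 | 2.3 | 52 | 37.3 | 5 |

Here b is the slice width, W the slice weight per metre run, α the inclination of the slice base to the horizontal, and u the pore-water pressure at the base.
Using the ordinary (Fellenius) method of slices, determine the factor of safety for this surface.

Ordinary method of slices: FS = Σ[c'·Δl_i + (W_i cosα_i − u_i·Δl_i)·tanφ'] / Σ W_i sinα_i, with Δl_i = b_i / cosα_i.
Slice 1: Δl = 1.4/cos1.9° = 1.401 m; N'_1 = 11·cos1.9° − 2·1.401 = 8.2; c'Δl = 14.71; W sinα = 0.4
Slice 2: Δl = 1.5/cos16.4° = 1.564 m; N'_2 = 30·cos16.4° − 0·1.564 = 28.8; c'Δl = 16.42; W sinα = 8.5
Slice 3: Δl = 2.3/cos37.3° = 2.891 m; N'_3 = 52·cos37.3° − 5·2.891 = 26.9; c'Δl = 30.36; W sinα = 31.5
Σc'Δl = 61.5 kN/m; ΣN' = 63.9 kN/m; ΣW sinα = 40.3 kN/m
Resisting = 61.5 + 63.9·tan22.5° = 61.5 + 26.5 = 87.9 kN/m
FS = 87.9 / 40.3 = 2.180

FS = 2.18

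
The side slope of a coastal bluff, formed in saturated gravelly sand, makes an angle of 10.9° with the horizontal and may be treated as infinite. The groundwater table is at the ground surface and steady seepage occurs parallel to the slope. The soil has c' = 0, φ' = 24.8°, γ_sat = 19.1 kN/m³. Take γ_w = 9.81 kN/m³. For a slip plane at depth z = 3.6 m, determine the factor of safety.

With seepage parallel to the slope and the water table at the surface, the effective normal stress on the slip plane uses the buoyant unit weight γ' = γ_sat − γ_w while the driving shear stress uses γ_sat:
FS = [c' + γ' z cos²β tanφ'] / [γ_sat z sinβ cosβ]
(For c' = 0 this reduces to FS = (γ'/γ_sat)·tanφ'/tanβ.)
γ' = 19.1 − 9.81 = 9.29 kN/m³
Numerator = 0.0 + 9.29·3.6·cos²10.9°·tan24.8° = 0.0 + 9.29·3.6·0.9642·0.4621 = 14.901 kPa
Denominator = 19.1·3.6·sin10.9°·cos10.9° = 19.1·3.6·0.1891·0.9820 = 12.768 kPa
FS = 14.901 / 12.768 = 1.167

FS = 1.17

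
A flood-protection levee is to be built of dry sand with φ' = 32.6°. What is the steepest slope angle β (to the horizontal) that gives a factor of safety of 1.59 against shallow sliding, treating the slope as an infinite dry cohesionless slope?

For an infinite dry cohesionless slope FS = tanφ'/tanβ, so tanβ = tanφ' / FS.
tanβ = tan32.6° / 1.59 = 0.6395 / 1.59 = 0.4022
β = arctan(0.4022) = 21.91°

β = 21.9°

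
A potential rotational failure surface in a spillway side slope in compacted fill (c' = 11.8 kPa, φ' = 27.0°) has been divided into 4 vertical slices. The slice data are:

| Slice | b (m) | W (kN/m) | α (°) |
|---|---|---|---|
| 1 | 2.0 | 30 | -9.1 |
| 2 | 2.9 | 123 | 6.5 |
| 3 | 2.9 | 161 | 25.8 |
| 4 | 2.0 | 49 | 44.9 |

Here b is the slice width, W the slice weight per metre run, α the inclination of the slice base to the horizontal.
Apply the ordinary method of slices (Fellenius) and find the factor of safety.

Ordinary method of slices: FS = Σ[c'·Δl_i + (W_i cosα_i)·tanφ'] / Σ W_i sinα_i, with Δl_i = b_i / cosα_i.
Slice 1: Δl = 2.0/cos(-9.1°) = 2.025 m; N'_1 = 30·cos(-9.1°) = 29.6; c'Δl = 23.90; W sinα = -4.7
Slice 2: Δl = 2.9/cos6.5° = 2.919 m; N'_2 = 123·cos6.5° = 122.2; c'Δl = 34.44; W sinα = 13.9
Slice 3: Δl = 2.9/cos25.8° = 3.221 m; N'_3 = 161·cos25.8° = 145.0; c'Δl = 38.01; W sinα = 70.1
Slice 4: Δl = 2.0/cos44.9° = 2.824 m; N'_4 = 49·cos44.9° = 34.7; c'Δl = 33.32; W sinα = 34.6
Σc'Δl = 129.7 kN/m; ΣN' = 331.5 kN/m; ΣW sinα = 113.8 kN/m
Resisting = 129.7 + 331.5·tan27.0° = 129.7 + 168.9 = 298.6 kN/m
FS = 298.6 / 113.8 = 2.623

FS = 2.62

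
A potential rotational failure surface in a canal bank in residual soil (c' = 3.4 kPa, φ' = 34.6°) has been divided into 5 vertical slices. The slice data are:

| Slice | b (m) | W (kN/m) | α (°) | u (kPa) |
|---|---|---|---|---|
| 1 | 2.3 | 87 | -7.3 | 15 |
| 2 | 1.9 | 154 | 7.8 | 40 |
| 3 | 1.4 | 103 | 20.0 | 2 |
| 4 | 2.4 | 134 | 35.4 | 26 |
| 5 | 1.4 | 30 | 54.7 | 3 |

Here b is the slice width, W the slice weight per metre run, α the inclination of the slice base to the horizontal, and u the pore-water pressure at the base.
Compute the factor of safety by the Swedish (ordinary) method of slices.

FS = 1.49

Ordinary method of slices: FS = Σ[c'·Δl_i + (W_i cosα_i − u_i·Δl_i)·tanφ'] / Σ W_i sinα_i, with Δl_i = b_i / cosα_i.
Slice 1: Δl = 2.3/cos(-7.3°) = 2.319 m; N'_1 = 87·cos(-7.3°) − 15·2.319 = 51.5; c'Δl = 7.88; W sinα = -11.1
Slice 2: Δl = 1.9/cos7.8° = 1.918 m; N'_2 = 154·cos7.8° − 40·1.918 = 75.9; c'Δl = 6.52; W sinα = 20.9
Slice 3: Δl = 1.4/cos20.0° = 1.490 m; N'_3 = 103·cos20.0° − 2·1.490 = 93.8; c'Δl = 5.07; W sinα = 35.2
Slice 4: Δl = 2.4/cos35.4° = 2.944 m; N'_4 = 134·cos35.4° − 26·2.944 = 32.7; c'Δl = 10.01; W sinα = 77.6
Slice 5: Δl = 1.4/cos54.7° = 2.423 m; N'_5 = 30·cos54.7° − 3·2.423 = 10.1; c'Δl = 8.24; W sinα = 24.5
Σc'Δl = 37.7 kN/m; ΣN' = 263.9 kN/m; ΣW sinα = 147.2 kN/m
Resisting = 37.7 + 263.9·tan34.6° = 37.7 + 182.1 = 219.8 kN/m
FS = 219.8 / 147.2 = 1.493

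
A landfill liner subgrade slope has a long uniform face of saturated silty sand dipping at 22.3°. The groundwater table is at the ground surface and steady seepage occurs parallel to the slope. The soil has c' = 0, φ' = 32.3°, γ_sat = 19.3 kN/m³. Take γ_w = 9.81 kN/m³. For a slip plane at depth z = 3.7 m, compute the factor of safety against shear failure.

With seepage parallel to the slope and the water table at the surface, the effective normal stress on the slip plane uses the buoyant unit weight γ' = γ_sat − γ_w while the driving shear stress uses γ_sat:
FS = [c' + γ' z cos²β tanφ'] / [γ_sat z sinβ cosβ]
(For c' = 0 this reduces to FS = (γ'/γ_sat)·tanφ'/tanβ.)
γ' = 19.3 − 9.81 = 9.49 kN/m³
Numerator = 0.0 + 9.49·3.7·cos²22.3°·tan32.3° = 0.0 + 9.49·3.7·0.8560·0.6322 = 19.001 kPa
Denominator = 19.3·3.7·sin22.3°·cos22.3° = 19.3·3.7·0.3795·0.9252 = 25.070 kPa
FS = 19.001 / 25.070 = 0.758

FS = 0.76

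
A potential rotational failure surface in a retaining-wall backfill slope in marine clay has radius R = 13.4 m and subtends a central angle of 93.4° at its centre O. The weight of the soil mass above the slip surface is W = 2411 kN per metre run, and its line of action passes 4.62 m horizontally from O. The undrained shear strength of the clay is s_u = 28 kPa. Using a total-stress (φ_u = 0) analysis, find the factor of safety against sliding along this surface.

Taking moments about the centre O, the resisting moment is provided by the undrained shear strength acting along the arc:
Arc length L_a = R·θ = 13.4·(93.4°·π/180) = 13.4·1.6301 = 21.84 m
M_R = s_u·L_a·R = 28·21.84·13.4 = 8195.8 kN·m/m
M_D = W·d = 2411·4.62 = 11138.8 kN·m/m
FS = M_R / M_D = 8195.8 / 11138.8 = 0.736

FS = 0.74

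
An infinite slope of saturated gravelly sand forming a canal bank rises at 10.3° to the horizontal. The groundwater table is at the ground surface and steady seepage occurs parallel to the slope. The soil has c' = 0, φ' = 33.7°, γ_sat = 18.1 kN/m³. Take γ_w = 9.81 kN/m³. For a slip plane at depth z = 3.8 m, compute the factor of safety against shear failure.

With seepage parallel to the slope and the water table at the surface, the effective normal stress on the slip plane uses the buoyant unit weight γ' = γ_sat − γ_w while the driving shear stress uses γ_sat:
FS = [c' + γ' z cos²β tanφ'] / [γ_sat z sinβ cosβ]
(For c' = 0 this reduces to FS = (γ'/γ_sat)·tanφ'/tanβ.)
γ' = 18.1 − 9.81 = 8.29 kN/m³
Numerator = 0.0 + 8.29·3.8·cos²10.3°·tan33.7° = 0.0 + 8.29·3.8·0.9680·0.6669 = 20.338 kPa
Denominator = 18.1·3.8·sin10.3°·cos10.3° = 18.1·3.8·0.1788·0.9839 = 12.100 kPa
FS = 20.338 / 12.100 = 1.681

FS = 1.68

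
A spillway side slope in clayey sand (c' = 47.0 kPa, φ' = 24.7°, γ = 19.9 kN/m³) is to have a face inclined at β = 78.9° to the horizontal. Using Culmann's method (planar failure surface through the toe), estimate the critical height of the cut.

H_c = 20.29 m

Culmann's analysis gives the critical failure plane at α_cr = (β + φ')/2 = (78.9 + 24.7)/2 = 51.8°, and the critical height
H_c = (4c'/γ) · sinβ cosφ' / [1 − cos(β − φ')]
    = (4·47.0/19.9) · sin78.9°·cos24.7° / [1 − cos(54.2°)]
    = 9.447 · 0.9813·0.9085 / [1 − 0.5850]
    = 9.447 · 0.8915 / 0.4150
    = 20.29 m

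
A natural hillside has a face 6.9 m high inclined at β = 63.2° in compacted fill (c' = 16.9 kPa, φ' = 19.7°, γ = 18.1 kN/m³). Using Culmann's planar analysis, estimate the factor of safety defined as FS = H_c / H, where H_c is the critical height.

FS = 1.66

H_c = (4c'/γ) · sinβ cosφ' / [1 − cos(β − φ')]
    = (4·16.9/18.1) · sin63.2°·cos19.7° / [1 − cos43.5°]
    = 3.735 · 0.8403 / 0.2746 = 11.43 m
FS = H_c / H = 11.43 / 6.9 = 1.656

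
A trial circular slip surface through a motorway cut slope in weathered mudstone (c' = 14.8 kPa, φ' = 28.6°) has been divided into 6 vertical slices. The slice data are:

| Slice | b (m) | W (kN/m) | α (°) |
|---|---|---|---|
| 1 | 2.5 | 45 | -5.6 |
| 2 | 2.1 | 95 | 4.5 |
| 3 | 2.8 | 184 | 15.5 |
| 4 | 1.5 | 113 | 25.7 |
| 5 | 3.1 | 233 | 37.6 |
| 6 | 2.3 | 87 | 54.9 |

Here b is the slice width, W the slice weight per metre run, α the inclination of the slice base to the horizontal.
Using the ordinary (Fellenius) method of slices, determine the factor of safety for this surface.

FS = 1.94

Ordinary method of slices: FS = Σ[c'·Δl_i + (W_i cosα_i)·tanφ'] / Σ W_i sinα_i, with Δl_i = b_i / cosα_i.
Slice 1: Δl = 2.5/cos(-5.6°) = 2.512 m; N'_1 = 45·cos(-5.6°) = 44.8; c'Δl = 37.18; W sinα = -4.4
Slice 2: Δl = 2.1/cos4.5° = 2.106 m; N'_2 = 95·cos4.5° = 94.7; c'Δl = 31.18; W sinα = 7.5
Slice 3: Δl = 2.8/cos15.5° = 2.906 m; N'_3 = 184·cos15.5° = 177.3; c'Δl = 43.00; W sinα = 49.2
Slice 4: Δl = 1.5/cos25.7° = 1.665 m; N'_4 = 113·cos25.7° = 101.8; c'Δl = 24.64; W sinα = 49.0
Slice 5: Δl = 3.1/cos37.6° = 3.913 m; N'_5 = 233·cos37.6° = 184.6; c'Δl = 57.91; W sinα = 142.2
Slice 6: Δl = 2.3/cos54.9° = 4.000 m; N'_6 = 87·cos54.9° = 50.0; c'Δl = 59.20; W sinα = 71.2
Σc'Δl = 253.1 kN/m; ΣN' = 653.3 kN/m; ΣW sinα = 314.6 kN/m
Resisting = 253.1 + 653.3·tan28.6° = 253.1 + 356.2 = 609.3 kN/m
FS = 609.3 / 314.6 = 1.937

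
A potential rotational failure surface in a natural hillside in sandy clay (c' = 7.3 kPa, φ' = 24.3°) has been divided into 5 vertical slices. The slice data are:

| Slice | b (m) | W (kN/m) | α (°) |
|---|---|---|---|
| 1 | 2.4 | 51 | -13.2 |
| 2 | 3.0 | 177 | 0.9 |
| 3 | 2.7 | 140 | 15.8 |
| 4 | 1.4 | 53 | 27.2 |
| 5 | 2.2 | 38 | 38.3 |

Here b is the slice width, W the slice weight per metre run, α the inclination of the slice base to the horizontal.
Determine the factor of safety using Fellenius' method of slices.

Ordinary method of slices: FS = Σ[c'·Δl_i + (W_i cosα_i)·tanφ'] / Σ W_i sinα_i, with Δl_i = b_i / cosα_i.
Slice 1: Δl = 2.4/cos(-13.2°) = 2.465 m; N'_1 = 51·cos(-13.2°) = 49.7; c'Δl = 18.00; W sinα = -11.6
Slice 2: Δl = 3.0/cos0.9° = 3.000 m; N'_2 = 177·cos0.9° = 177.0; c'Δl = 21.90; W sinα = 2.8
Slice 3: Δl = 2.7/cos15.8° = 2.806 m; N'_3 = 140·cos15.8° = 134.7; c'Δl = 20.48; W sinα = 38.1
Slice 4: Δl = 1.4/cos27.2° = 1.574 m; N'_4 = 53·cos27.2° = 47.1; c'Δl = 11.49; W sinα = 24.2
Slice 5: Δl = 2.2/cos38.3° = 2.803 m; N'_5 = 38·cos38.3° = 29.8; c'Δl = 20.46; W sinα = 23.6
Σc'Δl = 92.3 kN/m; ΣN' = 438.3 kN/m; ΣW sinα = 77.0 kN/m
Resisting = 92.3 + 438.3·tan24.3° = 92.3 + 197.9 = 290.2 kN/m
FS = 290.2 / 77.0 = 3.768

FS = 3.77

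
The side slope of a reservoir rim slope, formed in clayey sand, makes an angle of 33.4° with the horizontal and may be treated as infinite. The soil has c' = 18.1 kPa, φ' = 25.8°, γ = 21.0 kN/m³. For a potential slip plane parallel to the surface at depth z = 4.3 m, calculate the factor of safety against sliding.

FS = 1.17

For an infinite slope with a slip plane parallel to the surface (no pore pressure): FS = [c' + γz cos²β tanφ'] / [γz sinβ cosβ].
γz = 21.0·4.3 = 90.30 kN/m²
Numerator = 18.1 + 90.30·cos²33.4°·tan25.8° = 18.1 + 90.30·0.6970·0.4834 = 48.525 kPa
Denominator = 90.30·sin33.4°·cos33.4° = 90.30·0.5505·0.8348 = 41.499 kPa
FS = 48.525 / 41.499 = 1.169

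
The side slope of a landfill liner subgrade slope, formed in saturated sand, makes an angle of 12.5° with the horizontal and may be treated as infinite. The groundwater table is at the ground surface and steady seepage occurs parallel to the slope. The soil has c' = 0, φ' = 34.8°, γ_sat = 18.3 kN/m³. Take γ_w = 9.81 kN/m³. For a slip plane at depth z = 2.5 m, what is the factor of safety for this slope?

FS = 1.45

With seepage parallel to the slope and the water table at the surface, the effective normal stress on the slip plane uses the buoyant unit weight γ' = γ_sat − γ_w while the driving shear stress uses γ_sat:
FS = [c' + γ' z cos²β tanφ'] / [γ_sat z sinβ cosβ]
(For c' = 0 this reduces to FS = (γ'/γ_sat)·tanφ'/tanβ.)
γ' = 18.3 − 9.81 = 8.49 kN/m³
Numerator = 0.0 + 8.49·2.5·cos²12.5°·tan34.8° = 0.0 + 8.49·2.5·0.9532·0.6950 = 14.061 kPa
Denominator = 18.3·2.5·sin12.5°·cos12.5° = 18.3·2.5·0.2164·0.9763 = 9.667 kPa
FS = 14.061 / 9.667 = 1.454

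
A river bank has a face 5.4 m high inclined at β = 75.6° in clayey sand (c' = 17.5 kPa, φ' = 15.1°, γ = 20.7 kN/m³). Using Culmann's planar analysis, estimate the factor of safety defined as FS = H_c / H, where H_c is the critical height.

FS = 1.15

H_c = (4c'/γ) · sinβ cosφ' / [1 − cos(β − φ')]
    = (4·17.5/20.7) · sin75.6°·cos15.1° / [1 − cos60.5°]
    = 3.382 · 0.9351 / 0.5076 = 6.23 m
FS = H_c / H = 6.23 / 5.4 = 1.154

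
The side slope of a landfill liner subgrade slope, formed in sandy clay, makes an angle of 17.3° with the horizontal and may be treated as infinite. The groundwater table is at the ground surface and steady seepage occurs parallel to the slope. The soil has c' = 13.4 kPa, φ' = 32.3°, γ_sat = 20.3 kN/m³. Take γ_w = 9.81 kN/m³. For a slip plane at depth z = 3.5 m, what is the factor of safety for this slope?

With seepage parallel to the slope and the water table at the surface, the effective normal stress on the slip plane uses the buoyant unit weight γ' = γ_sat − γ_w while the driving shear stress uses γ_sat:
FS = [c' + γ' z cos²β tanφ'] / [γ_sat z sinβ cosβ]
γ' = 20.3 − 9.81 = 10.49 kN/m³
Numerator = 13.4 + 10.49·3.5·cos²17.3°·tan32.3° = 13.4 + 10.49·3.5·0.9116·0.6322 = 34.558 kPa
Denominator = 20.3·3.5·sin17.3°·cos17.3° = 20.3·3.5·0.2974·0.9548 = 20.173 kPa
FS = 34.558 / 20.173 = 1.713

FS = 1.71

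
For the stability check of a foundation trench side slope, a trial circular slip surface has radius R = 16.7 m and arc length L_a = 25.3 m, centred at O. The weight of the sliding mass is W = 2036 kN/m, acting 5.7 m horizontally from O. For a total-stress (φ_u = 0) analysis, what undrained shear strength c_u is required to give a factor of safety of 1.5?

FS = c_u·L_a·R / (W·d), so c_u = FS·W·d / (L_a·R).
c_u = 1.5·2036·5.7 / (25.30·16.7) = 17407.8 / 422.51 = 41.20 kPa

c_u = 41.2 kPa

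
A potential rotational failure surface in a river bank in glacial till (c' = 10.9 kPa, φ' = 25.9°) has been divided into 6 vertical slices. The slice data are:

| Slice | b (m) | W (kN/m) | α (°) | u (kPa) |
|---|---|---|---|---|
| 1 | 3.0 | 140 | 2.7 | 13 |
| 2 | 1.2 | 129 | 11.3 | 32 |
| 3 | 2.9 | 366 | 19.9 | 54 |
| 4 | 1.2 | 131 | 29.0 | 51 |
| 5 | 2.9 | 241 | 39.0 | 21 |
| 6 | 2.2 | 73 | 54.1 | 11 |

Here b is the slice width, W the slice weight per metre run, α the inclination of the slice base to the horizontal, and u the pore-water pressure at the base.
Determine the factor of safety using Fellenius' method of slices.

FS = 1.00

Ordinary method of slices: FS = Σ[c'·Δl_i + (W_i cosα_i − u_i·Δl_i)·tanφ'] / Σ W_i sinα_i, with Δl_i = b_i / cosα_i.
Slice 1: Δl = 3.0/cos2.7° = 3.003 m; N'_1 = 140·cos2.7° − 13·3.003 = 100.8; c'Δl = 32.74; W sinα = 6.6
Slice 2: Δl = 1.2/cos11.3° = 1.224 m; N'_2 = 129·cos11.3° − 32·1.224 = 87.3; c'Δl = 13.34; W sinα = 25.3
Slice 3: Δl = 2.9/cos19.9° = 3.084 m; N'_3 = 366·cos19.9° − 54·3.084 = 177.6; c'Δl = 33.62; W sinα = 124.6
Slice 4: Δl = 1.2/cos29.0° = 1.372 m; N'_4 = 131·cos29.0° − 51·1.372 = 44.6; c'Δl = 14.96; W sinα = 63.5
Slice 5: Δl = 2.9/cos39.0° = 3.732 m; N'_5 = 241·cos39.0° − 21·3.732 = 108.9; c'Δl = 40.67; W sinα = 151.7
Slice 6: Δl = 2.2/cos54.1° = 3.752 m; N'_6 = 73·cos54.1° − 11·3.752 = 1.5; c'Δl = 40.90; W sinα = 59.1
Σc'Δl = 176.2 kN/m; ΣN' = 520.8 kN/m; ΣW sinα = 430.8 kN/m
Resisting = 176.2 + 520.8·tan25.9° = 176.2 + 252.9 = 429.1 kN/m
FS = 429.1 / 430.8 = 0.996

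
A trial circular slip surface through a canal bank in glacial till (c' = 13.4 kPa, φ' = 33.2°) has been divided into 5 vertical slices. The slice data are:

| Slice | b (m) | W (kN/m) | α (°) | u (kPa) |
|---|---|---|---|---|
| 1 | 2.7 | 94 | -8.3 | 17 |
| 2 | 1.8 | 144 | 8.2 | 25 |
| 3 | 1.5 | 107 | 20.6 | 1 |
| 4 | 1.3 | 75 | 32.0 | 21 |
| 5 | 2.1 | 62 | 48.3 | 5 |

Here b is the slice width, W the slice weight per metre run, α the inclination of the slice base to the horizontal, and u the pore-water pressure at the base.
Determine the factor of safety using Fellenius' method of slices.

Ordinary method of slices: FS = Σ[c'·Δl_i + (W_i cosα_i − u_i·Δl_i)·tanφ'] / Σ W_i sinα_i, with Δl_i = b_i / cosα_i.
Slice 1: Δl = 2.7/cos(-8.3°) = 2.729 m; N'_1 = 94·cos(-8.3°) − 17·2.729 = 46.6; c'Δl = 36.56; W sinα = -13.6
Slice 2: Δl = 1.8/cos8.2° = 1.819 m; N'_2 = 144·cos8.2° − 25·1.819 = 97.1; c'Δl = 24.37; W sinα = 20.5
Slice 3: Δl = 1.5/cos20.6° = 1.602 m; N'_3 = 107·cos20.6° − 1·1.602 = 98.6; c'Δl = 21.47; W sinα = 37.6
Slice 4: Δl = 1.3/cos32.0° = 1.533 m; N'_4 = 75·cos32.0° − 21·1.533 = 31.4; c'Δl = 20.54; W sinα = 39.7
Slice 5: Δl = 2.1/cos48.3° = 3.157 m; N'_5 = 62·cos48.3° − 5·3.157 = 25.5; c'Δl = 42.30; W sinα = 46.3
Σc'Δl = 145.2 kN/m; ΣN' = 299.1 kN/m; ΣW sinα = 130.7 kN/m
Resisting = 145.2 + 299.1·tan33.2° = 145.2 + 195.7 = 341.0 kN/m
FS = 341.0 / 130.7 = 2.610

FS = 2.61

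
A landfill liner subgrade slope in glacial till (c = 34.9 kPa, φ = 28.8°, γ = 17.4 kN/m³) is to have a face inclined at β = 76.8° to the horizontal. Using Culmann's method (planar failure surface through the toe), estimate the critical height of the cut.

Culmann's analysis gives the critical failure plane at α_cr = (β + φ)/2 = (76.8 + 28.8)/2 = 52.8°, and the critical height
H_c = (4c/γ) · sinβ cosφ / [1 − cos(β − φ)]
    = (4·34.9/17.4) · sin76.8°·cos28.8° / [1 − cos(48.0°)]
    = 8.023 · 0.9736·0.8763 / [1 − 0.6691]
    = 8.023 · 0.8532 / 0.3309
    = 20.69 m

H_c = 20.69 m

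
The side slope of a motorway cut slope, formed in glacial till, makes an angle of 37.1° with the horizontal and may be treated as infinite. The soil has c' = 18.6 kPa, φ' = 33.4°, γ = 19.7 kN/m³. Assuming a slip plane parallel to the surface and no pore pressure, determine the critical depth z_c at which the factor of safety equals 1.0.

Setting FS = 1.00 in FS = [c' + γz cos²β tanφ'] / [γz sinβ cosβ] and solving for z:
z = c' / [γ cosβ (FS·sinβ − cosβ·tanφ')]
  = 18.6 / [19.7·cos37.1°·(1.00·sin37.1° − cos37.1°·tan33.4°)]
  = 18.6 / [19.7·0.7976·(1.00·0.6032 − 0.7976·0.6594)]
  = 18.6 / 1.2145 = 15.314 m

z_c = 15.31 m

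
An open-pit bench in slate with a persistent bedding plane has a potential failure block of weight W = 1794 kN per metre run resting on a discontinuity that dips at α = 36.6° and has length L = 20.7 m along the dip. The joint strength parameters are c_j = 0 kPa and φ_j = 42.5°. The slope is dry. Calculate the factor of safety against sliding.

Resolving the block weight along and normal to the plane and applying the Mohr–Coulomb strength on the joint:
N' = W cosα = 1794·cos36.6° = 1440.3 kN/m
Driving force T = W sinα = 1794·sin36.6° = 1069.6 kN/m
Resisting force R = c_j·L + N'·tanφ_j = 0·20.7 + 1440.3·tan42.5° = 0.0 + 1319.8 = 1319.8 kN/m
FS = R / T = 1319.8 / 1069.6 = 1.234

FS = 1.23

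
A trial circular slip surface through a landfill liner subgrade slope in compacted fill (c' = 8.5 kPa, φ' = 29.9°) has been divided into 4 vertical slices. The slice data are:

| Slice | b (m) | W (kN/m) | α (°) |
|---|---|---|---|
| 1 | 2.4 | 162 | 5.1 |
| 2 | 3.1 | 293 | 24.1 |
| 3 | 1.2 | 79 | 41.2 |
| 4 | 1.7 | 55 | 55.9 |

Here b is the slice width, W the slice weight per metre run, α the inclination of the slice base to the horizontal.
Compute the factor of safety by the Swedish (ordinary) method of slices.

Ordinary method of slices: FS = Σ[c'·Δl_i + (W_i cosα_i)·tanφ'] / Σ W_i sinα_i, with Δl_i = b_i / cosα_i.
Slice 1: Δl = 2.4/cos5.1° = 2.410 m; N'_1 = 162·cos5.1° = 161.4; c'Δl = 20.48; W sinα = 14.4
Slice 2: Δl = 3.1/cos24.1° = 3.396 m; N'_2 = 293·cos24.1° = 267.5; c'Δl = 28.87; W sinα = 119.6
Slice 3: Δl = 1.2/cos41.2° = 1.595 m; N'_3 = 79·cos41.2° = 59.4; c'Δl = 13.56; W sinα = 52.0
Slice 4: Δl = 1.7/cos55.9° = 3.032 m; N'_4 = 55·cos55.9° = 30.8; c'Δl = 25.77; W sinα = 45.5
Σc'Δl = 88.7 kN/m; ΣN' = 519.1 kN/m; ΣW sinα = 231.6 kN/m
Resisting = 88.7 + 519.1·tan29.9° = 88.7 + 298.5 = 387.2 kN/m
FS = 387.2 / 231.6 = 1.672

FS = 1.67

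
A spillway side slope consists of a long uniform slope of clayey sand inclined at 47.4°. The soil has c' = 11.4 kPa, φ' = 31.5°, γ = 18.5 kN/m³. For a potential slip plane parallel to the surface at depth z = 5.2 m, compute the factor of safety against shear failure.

For an infinite slope with a slip plane parallel to the surface (no pore pressure): FS = [c' + γz cos²β tanφ'] / [γz sinβ cosβ].
γz = 18.5·5.2 = 96.20 kN/m²
Numerator = 11.4 + 96.20·cos²47.4°·tan31.5° = 11.4 + 96.20·0.4582·0.6128 = 38.409 kPa
Denominator = 96.20·sin47.4°·cos47.4° = 96.20·0.7361·0.6769 = 47.931 kPa
FS = 38.409 / 47.931 = 0.801

FS = 0.80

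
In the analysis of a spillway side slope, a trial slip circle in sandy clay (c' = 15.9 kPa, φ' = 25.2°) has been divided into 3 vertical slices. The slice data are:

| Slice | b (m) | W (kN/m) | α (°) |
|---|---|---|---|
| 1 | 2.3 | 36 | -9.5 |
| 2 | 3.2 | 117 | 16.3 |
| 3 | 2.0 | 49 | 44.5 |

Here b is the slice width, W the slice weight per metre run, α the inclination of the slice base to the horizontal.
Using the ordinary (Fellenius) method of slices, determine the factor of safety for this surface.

FS = 3.60

Ordinary method of slices: FS = Σ[c'·Δl_i + (W_i cosα_i)·tanφ'] / Σ W_i sinα_i, with Δl_i = b_i / cosα_i.
Slice 1: Δl = 2.3/cos(-9.5°) = 2.332 m; N'_1 = 36·cos(-9.5°) = 35.5; c'Δl = 37.08; W sinα = -5.9
Slice 2: Δl = 3.2/cos16.3° = 3.334 m; N'_2 = 117·cos16.3° = 112.3; c'Δl = 53.01; W sinα = 32.8
Slice 3: Δl = 2.0/cos44.5° = 2.804 m; N'_3 = 49·cos44.5° = 34.9; c'Δl = 44.58; W sinα = 34.3
Σc'Δl = 134.7 kN/m; ΣN' = 182.8 kN/m; ΣW sinα = 61.2 kN/m
Resisting = 134.7 + 182.8·tan25.2° = 134.7 + 86.0 = 220.7 kN/m
FS = 220.7 / 61.2 = 3.603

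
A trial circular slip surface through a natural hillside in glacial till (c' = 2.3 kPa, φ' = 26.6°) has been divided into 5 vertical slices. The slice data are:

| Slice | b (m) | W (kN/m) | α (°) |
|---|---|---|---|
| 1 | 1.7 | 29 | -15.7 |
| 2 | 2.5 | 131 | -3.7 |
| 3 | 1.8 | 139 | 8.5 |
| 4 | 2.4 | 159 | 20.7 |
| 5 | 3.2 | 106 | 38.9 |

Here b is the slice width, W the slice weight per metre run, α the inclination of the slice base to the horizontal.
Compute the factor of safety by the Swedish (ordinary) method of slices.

Ordinary method of slices: FS = Σ[c'·Δl_i + (W_i cosα_i)·tanφ'] / Σ W_i sinα_i, with Δl_i = b_i / cosα_i.
Slice 1: Δl = 1.7/cos(-15.7°) = 1.766 m; N'_1 = 29·cos(-15.7°) = 27.9; c'Δl = 4.06; W sinα = -7.8
Slice 2: Δl = 2.5/cos(-3.7°) = 2.505 m; N'_2 = 131·cos(-3.7°) = 130.7; c'Δl = 5.76; W sinα = -8.5
Slice 3: Δl = 1.8/cos8.5° = 1.820 m; N'_3 = 139·cos8.5° = 137.5; c'Δl = 4.19; W sinα = 20.5
Slice 4: Δl = 2.4/cos20.7° = 2.566 m; N'_4 = 159·cos20.7° = 148.7; c'Δl = 5.90; W sinα = 56.2
Slice 5: Δl = 3.2/cos38.9° = 4.112 m; N'_5 = 106·cos38.9° = 82.5; c'Δl = 9.46; W sinα = 66.6
Σc'Δl = 29.4 kN/m; ΣN' = 527.3 kN/m; ΣW sinα = 127.0 kN/m
Resisting = 29.4 + 527.3·tan26.6° = 29.4 + 264.1 = 293.4 kN/m
FS = 293.4 / 127.0 = 2.310

FS = 2.31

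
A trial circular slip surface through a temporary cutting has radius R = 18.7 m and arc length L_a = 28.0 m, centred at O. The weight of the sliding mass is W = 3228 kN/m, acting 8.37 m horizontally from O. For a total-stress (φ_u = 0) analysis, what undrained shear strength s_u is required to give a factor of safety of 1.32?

FS = s_u·L_a·R / (W·d), so s_u = FS·W·d / (L_a·R).
s_u = 1.32·3228·8.37 / (28.00·18.7) = 35664.2 / 523.60 = 68.11 kPa

s_u = 68.1 kPa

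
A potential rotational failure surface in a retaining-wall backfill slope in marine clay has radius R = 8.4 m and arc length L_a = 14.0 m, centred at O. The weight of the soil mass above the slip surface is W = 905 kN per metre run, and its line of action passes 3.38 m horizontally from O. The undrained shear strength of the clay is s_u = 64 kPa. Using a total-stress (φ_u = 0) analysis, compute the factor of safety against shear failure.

FS = 2.46

Taking moments about the centre O, the resisting moment is provided by the undrained shear strength acting along the arc:
M_R = s_u·L_a·R = 64·14.00·8.4 = 7526.4 kN·m/m
M_D = W·d = 905·3.38 = 3058.9 kN·m/m
FS = M_R / M_D = 7526.4 / 3058.9 = 2.460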